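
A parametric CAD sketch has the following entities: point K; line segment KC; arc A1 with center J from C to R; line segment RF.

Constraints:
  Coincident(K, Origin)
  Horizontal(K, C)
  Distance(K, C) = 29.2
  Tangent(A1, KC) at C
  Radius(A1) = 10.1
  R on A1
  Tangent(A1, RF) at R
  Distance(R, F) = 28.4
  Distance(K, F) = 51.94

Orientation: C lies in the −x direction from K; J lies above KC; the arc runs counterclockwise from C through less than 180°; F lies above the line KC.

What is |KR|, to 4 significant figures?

24.99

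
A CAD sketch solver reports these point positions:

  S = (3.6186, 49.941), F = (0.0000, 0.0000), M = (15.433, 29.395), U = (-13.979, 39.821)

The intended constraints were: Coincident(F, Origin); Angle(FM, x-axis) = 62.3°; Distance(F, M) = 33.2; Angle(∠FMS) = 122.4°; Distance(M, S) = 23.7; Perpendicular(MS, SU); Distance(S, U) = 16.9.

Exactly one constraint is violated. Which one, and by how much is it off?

Distance(S, U) = 16.9 — off by 3.40.

F = (0.00, 0.00) ✓; FM at 62.30° ✓; |FM| = 33.20 ✓; ∠FMS = 122.4° ✓; |MS| = 23.70 ✓; ∠(MS, SU) = 90.00° ✓; |SU| = 20.30 ✗.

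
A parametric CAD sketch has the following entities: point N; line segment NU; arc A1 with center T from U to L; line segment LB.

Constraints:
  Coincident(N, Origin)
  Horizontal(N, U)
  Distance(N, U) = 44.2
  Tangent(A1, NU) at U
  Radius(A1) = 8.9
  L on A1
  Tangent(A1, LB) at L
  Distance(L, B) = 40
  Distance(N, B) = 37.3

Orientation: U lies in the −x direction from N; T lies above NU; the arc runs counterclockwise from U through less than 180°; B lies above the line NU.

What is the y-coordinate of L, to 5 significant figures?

3.4516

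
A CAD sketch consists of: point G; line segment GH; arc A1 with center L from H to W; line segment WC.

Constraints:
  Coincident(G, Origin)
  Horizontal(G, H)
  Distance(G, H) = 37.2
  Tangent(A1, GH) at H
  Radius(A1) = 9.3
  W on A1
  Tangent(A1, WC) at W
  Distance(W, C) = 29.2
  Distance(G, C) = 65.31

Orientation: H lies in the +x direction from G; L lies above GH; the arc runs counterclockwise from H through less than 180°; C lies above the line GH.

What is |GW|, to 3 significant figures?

46.3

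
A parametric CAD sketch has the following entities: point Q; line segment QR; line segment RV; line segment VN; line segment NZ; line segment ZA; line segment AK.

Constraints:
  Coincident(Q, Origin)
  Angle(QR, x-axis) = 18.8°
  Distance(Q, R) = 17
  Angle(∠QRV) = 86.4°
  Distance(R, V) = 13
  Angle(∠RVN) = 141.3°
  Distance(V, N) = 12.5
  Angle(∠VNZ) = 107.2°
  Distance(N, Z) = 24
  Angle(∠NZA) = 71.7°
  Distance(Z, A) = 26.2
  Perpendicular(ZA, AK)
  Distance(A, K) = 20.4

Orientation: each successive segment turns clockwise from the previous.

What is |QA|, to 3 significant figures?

8.08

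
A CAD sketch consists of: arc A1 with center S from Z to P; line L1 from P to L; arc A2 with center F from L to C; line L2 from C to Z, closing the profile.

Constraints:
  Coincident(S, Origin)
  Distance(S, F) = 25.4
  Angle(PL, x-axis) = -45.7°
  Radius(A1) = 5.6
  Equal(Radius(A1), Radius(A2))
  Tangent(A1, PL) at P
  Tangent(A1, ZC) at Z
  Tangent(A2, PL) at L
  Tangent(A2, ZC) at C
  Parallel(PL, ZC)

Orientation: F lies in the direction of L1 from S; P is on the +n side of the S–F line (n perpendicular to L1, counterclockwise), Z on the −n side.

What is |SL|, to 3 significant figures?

26.0

The slot axis is L1's direction at -45.7°, so u = (cos -45.7°, sin -45.7°) = (0.698, -0.716) and n = (−sin -45.7°, cos -45.7°) = (0.716, 0.698). S is at the origin and F lies 25.4 along u from S, so F = 25.4·u = (17.7, -18.2). Tangency of A1 to both parallel lines with radius 5.6 puts P and Z at S ± 5.6·n: P = (4.01, 3.91), Z = (-4.01, -3.91). Equal radii place L and C the same way about F: L = F + 5.6·n = (21.7, -14.3), C = F − 5.6·n = (13.7, -22.1). Then |SL| = |L − S| = 26.0.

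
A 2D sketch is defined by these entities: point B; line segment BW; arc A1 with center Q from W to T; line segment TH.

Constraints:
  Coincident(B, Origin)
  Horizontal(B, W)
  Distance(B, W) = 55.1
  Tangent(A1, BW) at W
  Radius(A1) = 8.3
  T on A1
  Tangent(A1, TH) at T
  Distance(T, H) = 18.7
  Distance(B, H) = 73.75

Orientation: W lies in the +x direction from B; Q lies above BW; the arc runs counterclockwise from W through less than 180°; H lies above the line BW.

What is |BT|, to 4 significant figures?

62.83

Checks: B.y = 0.00, W.y = 0.00 ✓; ∠(QW, WB) = 90.00° ✓; |QT| = 8.300 ✓; ∠(QT, TH) = 90.00° ✓; |TH| = 18.70 ✓; |BH| = 73.75 ✓.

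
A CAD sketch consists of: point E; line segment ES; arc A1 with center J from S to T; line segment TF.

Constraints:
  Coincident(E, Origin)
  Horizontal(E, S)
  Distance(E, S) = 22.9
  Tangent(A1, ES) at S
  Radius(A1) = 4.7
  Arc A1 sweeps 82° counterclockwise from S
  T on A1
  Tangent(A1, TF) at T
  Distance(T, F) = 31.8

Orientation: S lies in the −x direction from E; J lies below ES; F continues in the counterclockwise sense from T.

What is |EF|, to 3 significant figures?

47.8

On A1, S sits at bearing 90° from J; an 82° counterclockwise sweep puts T at bearing 172°, so T = J + 4.7·(cos 172°, sin 172°) = (-27.6, -4.05). The tangent condition forces JT to be normal to TF, so TF runs along (−sin 172°, cos 172°); with |TF| = 31.8, F = (-32.0, -35.5). Then |EF| = |F − E| = 47.8.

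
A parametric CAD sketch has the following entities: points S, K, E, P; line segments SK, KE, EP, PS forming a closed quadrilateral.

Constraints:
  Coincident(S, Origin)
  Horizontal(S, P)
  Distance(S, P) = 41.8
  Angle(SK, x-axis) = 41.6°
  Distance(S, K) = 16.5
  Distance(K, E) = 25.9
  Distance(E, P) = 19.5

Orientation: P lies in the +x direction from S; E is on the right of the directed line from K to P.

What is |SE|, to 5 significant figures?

28.123

S is at the origin; S and P share the same y with |SP| = 41.8 and P in +x, so P = (41.8, 0). SK runs at 41.6° with |SK| = 16.5, so K = (12.339, 10.955). E is determined by |KE| = 25.9 and |EP| = 19.5 together: it lies at the intersection of circle(K, 25.9) and circle(P, 19.5). With |KP| = 31.432, the foot of the radical line on KP is 20.338 from K and the perpendicular offset is √(25.9² − 20.338²) = 16.037. Taking the right-of-KP solution: E = (25.812, -11.165).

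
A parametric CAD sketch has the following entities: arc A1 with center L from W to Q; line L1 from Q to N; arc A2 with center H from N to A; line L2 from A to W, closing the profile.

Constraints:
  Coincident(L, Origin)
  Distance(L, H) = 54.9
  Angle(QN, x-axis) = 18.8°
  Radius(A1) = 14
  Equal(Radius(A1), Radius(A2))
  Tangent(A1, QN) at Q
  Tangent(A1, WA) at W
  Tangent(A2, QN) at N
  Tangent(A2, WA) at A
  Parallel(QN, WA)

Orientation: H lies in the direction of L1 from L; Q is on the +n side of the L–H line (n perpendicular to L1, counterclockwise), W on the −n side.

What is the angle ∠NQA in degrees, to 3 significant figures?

27.0°

Tangency of A1 to both parallel lines with radius 14.0 puts Q and W at L ± 14.0·n: Q = (-4.51, 13.3), W = (4.51, -13.3). Equal radii place N and A the same way about H: N = H + 14.0·n = (47.5, 30.9), A = H − 14.0·n = (56.5, 4.44). Then cos ∠NQA = QN·QA / (|QN||QA|), giving 27.0°.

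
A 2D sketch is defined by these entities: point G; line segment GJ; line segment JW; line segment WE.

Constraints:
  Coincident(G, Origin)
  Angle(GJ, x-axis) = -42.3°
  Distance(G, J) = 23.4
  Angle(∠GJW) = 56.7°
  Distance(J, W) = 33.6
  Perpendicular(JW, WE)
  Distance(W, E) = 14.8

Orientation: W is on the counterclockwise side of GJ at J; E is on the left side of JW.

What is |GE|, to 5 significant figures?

21.291

G is at the origin; GJ runs at -42.3° with length 23.4, so J = 23.4·(cos -42.3°, sin -42.3°) = (17.307, -15.748). ∠GJW = 56.7°, so JW runs at -42.3° + (180° − 56.7°) = 81.000° from the x-axis; with |JW| = 33.6, W = J + 33.6·(cos 81.000°, sin 81.000°) = (22.564, 17.438). JW ⟂ WE; with |WE| = 14.8 on the left of JW, E = W + 14.8·(-0.98769, 0.15643) = (7.9458, 19.753). Then |GE| = |E − G| = 21.291.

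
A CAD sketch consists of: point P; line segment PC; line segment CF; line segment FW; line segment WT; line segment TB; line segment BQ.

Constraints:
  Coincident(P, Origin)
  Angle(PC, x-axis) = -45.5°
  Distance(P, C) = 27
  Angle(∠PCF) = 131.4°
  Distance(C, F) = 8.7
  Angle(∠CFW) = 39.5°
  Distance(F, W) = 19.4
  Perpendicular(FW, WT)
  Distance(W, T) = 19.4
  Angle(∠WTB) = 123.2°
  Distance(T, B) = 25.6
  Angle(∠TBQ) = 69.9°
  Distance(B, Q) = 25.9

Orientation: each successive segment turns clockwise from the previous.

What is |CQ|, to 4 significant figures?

14.84

P is at the origin; PC runs at -45.5° with length 27.0, so C = (18.92, -19.26). ∠PCF = 131.4° gives CF at -94.10° from the x-axis; with |CF| = 8.7, F = (18.30, -27.94). ∠CFW = 39.5° gives FW at 125.4° from the x-axis; with |FW| = 19.4, W = (7.064, -12.12). The perpendicularity gives WT at right angles to FW, so WT runs at 35.40°; with |WT| = 19.4, T = (22.88, -0.8840). ∠WTB = 123.2° gives TB at -21.40° from the x-axis; with |TB| = 25.6, B = (46.71, -10.22). ∠TBQ = 69.9° gives BQ at -131.5° from the x-axis; with |BQ| = 25.9, Q = (29.55, -29.62). Then |CQ| = |Q − C| = 14.84.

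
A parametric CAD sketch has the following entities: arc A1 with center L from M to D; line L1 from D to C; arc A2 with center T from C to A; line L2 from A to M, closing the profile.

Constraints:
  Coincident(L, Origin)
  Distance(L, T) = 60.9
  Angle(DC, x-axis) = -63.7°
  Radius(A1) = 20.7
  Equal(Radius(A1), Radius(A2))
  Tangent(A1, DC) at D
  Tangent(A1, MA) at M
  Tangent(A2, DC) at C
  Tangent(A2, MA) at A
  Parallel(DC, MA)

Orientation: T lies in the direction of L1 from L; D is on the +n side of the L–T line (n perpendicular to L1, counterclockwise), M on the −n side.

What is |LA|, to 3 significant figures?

64.3

The slot axis is L1's direction at -63.7°, so u = (cos -63.7°, sin -63.7°) = (0.443, -0.896) and n = (−sin -63.7°, cos -63.7°) = (0.896, 0.443). L is at the origin and T lies 60.9 along u from L, so T = 60.9·u = (27.0, -54.6). Tangency of A1 to both parallel lines with radius 20.7 puts D and M at L ± 20.7·n: D = (18.6, 9.17), M = (-18.6, -9.17). Equal radii place C and A the same way about T: C = T + 20.7·n = (45.5, -45.4), A = T − 20.7·n = (8.43, -63.8). Then |LA| = |A − L| = 64.3.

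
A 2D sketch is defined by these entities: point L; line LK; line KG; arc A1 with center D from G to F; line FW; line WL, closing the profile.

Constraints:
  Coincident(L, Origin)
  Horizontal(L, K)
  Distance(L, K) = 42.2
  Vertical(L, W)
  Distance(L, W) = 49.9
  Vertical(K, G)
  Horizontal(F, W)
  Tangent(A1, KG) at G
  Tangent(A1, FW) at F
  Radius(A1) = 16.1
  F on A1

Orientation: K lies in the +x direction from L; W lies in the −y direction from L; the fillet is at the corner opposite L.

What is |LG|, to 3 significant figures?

54.1

The virtual corner opposite L is at (42.2, -49.9). Since A1 is tangent to KG there, DG ⟂ KG and the tangent condition forces DF to be normal to FW, with radius 16.1, so the center D sits 16.1 in from both sides at D = (26.1, -33.8). That places the tangent points at G = (42.2, -33.8) on KG and F = (26.1, -49.9) on FW. Then |LG| = |G − L| = 54.1.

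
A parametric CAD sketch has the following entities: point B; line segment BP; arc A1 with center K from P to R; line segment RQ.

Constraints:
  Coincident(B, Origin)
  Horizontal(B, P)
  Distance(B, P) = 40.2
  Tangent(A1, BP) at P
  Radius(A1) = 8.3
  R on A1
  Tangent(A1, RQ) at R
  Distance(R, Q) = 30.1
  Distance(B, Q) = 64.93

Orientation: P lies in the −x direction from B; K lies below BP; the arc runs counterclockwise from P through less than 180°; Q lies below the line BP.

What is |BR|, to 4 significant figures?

48.84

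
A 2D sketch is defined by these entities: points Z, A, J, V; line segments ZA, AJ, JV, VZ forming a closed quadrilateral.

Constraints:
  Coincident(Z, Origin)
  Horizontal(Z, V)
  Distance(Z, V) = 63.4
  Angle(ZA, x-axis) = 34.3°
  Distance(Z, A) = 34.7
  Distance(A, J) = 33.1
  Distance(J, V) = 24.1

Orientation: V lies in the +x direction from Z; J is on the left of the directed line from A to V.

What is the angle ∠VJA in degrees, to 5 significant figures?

86.854°

Z is at the origin; ZV is horizontal with |ZV| = 63.4 and V in +x, so V = (63.4, 0). ZA runs at 34.3° with |ZA| = 34.7, so A = (28.666, 19.554). J is determined by |AJ| = 33.1 and |JV| = 24.1 together: it lies at the intersection of circle(A, 33.1) and circle(V, 24.1). With |AV| = 39.860, the foot of the radical line on AV is 26.388 from A and the perpendicular offset is √(33.1² − 26.388²) = 19.982. Taking the left-of-AV solution: J = (61.463, 24.022).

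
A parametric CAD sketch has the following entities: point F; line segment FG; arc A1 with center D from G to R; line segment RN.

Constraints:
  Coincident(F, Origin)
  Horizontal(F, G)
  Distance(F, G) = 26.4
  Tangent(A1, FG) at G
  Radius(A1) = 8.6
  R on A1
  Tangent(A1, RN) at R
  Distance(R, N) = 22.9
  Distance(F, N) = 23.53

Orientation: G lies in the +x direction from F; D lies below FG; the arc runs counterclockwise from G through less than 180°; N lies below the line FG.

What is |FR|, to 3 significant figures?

19.7

F is at the origin; F and G share the same y with |FG| = 26.4 and G on the +x side, so G = (26.4, 0.00). Tangency of A1 to FG means the radius DG is perpendicular to FG, so D = G + (0, -8.6) = (26.4, -8.60). Since DR ⟂ RN (tangency), |DN| = √(8.6² + 22.9²) = 24.5 regardless of where R sits on A1. So N lies on both circle(F, 23.53) and circle(D, 24.5); the below-FG intersection is N = (6.38, -22.6). R is the foot of the tangent from N: R = (19.3, -3.75).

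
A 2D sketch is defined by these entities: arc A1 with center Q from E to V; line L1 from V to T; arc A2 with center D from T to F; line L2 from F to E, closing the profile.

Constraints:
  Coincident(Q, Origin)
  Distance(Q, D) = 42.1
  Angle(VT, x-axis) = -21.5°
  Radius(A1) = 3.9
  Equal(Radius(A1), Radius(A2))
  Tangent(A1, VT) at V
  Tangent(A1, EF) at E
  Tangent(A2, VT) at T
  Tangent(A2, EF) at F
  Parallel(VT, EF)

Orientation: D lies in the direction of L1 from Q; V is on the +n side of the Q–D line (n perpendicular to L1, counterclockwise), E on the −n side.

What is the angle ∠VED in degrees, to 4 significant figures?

84.71°

The slot axis is L1's direction at -21.5°, so u = (cos -21.5°, sin -21.5°) = (0.9304, -0.3665) and n = (−sin -21.5°, cos -21.5°) = (0.3665, 0.9304). Q is at the origin and D lies 42.1 along u from Q, so D = 42.1·u = (39.17, -15.43). Tangency of A1 to both parallel lines with radius 3.9 puts V and E at Q ± 3.9·n: V = (1.429, 3.629), E = (-1.429, -3.629). Then cos ∠VED = EV·ED / (|EV||ED|), giving 84.71°.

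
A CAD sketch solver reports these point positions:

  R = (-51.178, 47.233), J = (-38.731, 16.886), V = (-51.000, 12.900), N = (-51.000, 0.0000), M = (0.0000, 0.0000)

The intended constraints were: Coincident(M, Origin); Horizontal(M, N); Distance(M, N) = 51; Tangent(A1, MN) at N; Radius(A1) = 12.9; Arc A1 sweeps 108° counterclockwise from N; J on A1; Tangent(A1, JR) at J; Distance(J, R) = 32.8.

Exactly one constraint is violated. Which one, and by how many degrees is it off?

Tangent(A1, JR) at J — off by 4.30°.

M = (0.00, 0.00) ✓; M.y = 0.00, N.y = 0.00 ✓; |MN| = 51.00 ✓; ∠(VN, NM) = 90.00° ✓; |VN| = 12.90 ✓; bearing(V→J) − bearing(V→N) = 108.0° ✓; |VJ| = 12.90 ✓; ∠(VJ, JR) = 85.70° ✗; |JR| = 32.80 ✓.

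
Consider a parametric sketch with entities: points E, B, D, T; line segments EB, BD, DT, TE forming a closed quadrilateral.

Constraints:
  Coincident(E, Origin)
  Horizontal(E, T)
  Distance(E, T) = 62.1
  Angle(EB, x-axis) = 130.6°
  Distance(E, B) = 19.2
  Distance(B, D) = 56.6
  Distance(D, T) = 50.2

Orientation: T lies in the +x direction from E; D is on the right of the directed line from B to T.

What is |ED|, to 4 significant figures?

37.44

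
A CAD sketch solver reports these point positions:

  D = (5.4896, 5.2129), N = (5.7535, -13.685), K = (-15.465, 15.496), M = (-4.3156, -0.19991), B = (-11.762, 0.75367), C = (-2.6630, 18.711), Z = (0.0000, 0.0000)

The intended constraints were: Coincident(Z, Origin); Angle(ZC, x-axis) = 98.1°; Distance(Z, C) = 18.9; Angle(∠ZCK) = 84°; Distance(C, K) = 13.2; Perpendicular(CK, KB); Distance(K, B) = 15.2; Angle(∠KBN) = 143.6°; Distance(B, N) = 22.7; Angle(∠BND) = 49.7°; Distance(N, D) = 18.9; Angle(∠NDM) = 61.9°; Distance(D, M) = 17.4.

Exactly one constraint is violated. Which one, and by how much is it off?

Distance(D, M) = 17.4 — off by 6.20.

Z = (0.00, 0.00) ✓; ZC at 98.10° ✓; |ZC| = 18.90 ✓; ∠ZCK = 84.00° ✓; |CK| = 13.20 ✓; ∠(CK, KB) = 90.00° ✓; |KB| = 15.20 ✓; ∠KBN = 143.6° ✓; |BN| = 22.70 ✓; ∠BND = 49.70° ✓; |ND| = 18.90 ✓; ∠NDM = 61.90° ✓; |DM| = 11.20 ✗.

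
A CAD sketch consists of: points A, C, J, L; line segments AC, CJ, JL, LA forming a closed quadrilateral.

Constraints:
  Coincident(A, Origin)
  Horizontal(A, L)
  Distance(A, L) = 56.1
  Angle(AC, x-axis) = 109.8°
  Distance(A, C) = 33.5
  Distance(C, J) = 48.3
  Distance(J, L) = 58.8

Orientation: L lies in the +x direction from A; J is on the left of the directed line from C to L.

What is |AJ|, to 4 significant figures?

62.16

A is at the origin; AL is horizontal with |AL| = 56.1 and L in +x, so L = (56.1, 0). AC runs at 109.8° with |AC| = 33.5, so C = (-11.35, 31.52). J is determined by |CJ| = 48.3 and |JL| = 58.8 together: it lies at the intersection of circle(C, 48.3) and circle(L, 58.8). With |CL| = 74.45, the foot of the radical line on CL is 29.67 from C and the perpendicular offset is √(48.3² − 29.67²) = 38.11. Taking the left-of-CL solution: J = (31.67, 53.48).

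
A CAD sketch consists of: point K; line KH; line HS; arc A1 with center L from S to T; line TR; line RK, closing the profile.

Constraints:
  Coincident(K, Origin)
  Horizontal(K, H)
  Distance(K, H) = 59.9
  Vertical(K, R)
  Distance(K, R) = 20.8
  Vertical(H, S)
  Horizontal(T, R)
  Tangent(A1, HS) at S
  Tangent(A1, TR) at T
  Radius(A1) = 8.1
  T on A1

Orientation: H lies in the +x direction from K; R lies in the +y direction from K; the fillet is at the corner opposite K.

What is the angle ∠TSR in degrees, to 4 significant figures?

37.30°

K is at the origin; KH is horizontal with |KH| = 59.9 and H on the +x side, so H = (59.90, 0.000). KR is vertical with |KR| = 20.8 and R on the +y side, so R = (0.000, 20.80). The virtual corner opposite K is at (59.90, 20.80). The tangent condition forces LS to be normal to HS and tangency of A1 to TR means the radius LT is perpendicular to TR, with radius 8.1, so the center L sits 8.1 in from both sides at L = (51.80, 12.70). That places the tangent points at S = (59.90, 12.70) on HS and T = (51.80, 20.80) on TR. Then cos ∠TSR = ST·SR / (|ST||SR|), giving 37.30°.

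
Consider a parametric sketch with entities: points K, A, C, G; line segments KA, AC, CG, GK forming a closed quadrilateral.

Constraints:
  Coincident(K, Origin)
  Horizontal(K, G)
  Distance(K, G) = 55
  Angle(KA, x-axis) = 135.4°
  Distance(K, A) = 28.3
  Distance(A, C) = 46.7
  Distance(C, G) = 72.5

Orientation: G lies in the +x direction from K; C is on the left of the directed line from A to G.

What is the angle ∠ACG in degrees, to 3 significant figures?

78.1°

Checks: K = (0.00, 0.00) ✓; |AC| = 46.70 ✓; |CG| = 72.50 ✓.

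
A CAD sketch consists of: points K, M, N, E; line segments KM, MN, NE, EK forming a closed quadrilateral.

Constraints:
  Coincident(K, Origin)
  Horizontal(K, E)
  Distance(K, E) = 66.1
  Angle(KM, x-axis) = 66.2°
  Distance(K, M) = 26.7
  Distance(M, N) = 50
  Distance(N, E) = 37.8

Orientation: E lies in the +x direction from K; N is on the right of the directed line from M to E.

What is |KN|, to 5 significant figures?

39.339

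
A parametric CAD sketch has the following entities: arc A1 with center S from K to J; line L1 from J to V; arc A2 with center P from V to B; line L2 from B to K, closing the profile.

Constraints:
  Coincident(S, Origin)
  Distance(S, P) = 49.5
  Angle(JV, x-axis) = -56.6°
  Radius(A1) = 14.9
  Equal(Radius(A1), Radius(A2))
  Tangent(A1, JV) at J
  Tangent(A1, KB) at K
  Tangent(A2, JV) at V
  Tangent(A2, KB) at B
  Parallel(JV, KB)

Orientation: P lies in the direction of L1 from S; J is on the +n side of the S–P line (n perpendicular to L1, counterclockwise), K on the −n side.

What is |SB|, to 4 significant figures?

51.69

The slot axis is L1's direction at -56.6°, so u = (cos -56.6°, sin -56.6°) = (0.5505, -0.8348) and n = (−sin -56.6°, cos -56.6°) = (0.8348, 0.5505). S is at the origin and P lies 49.5 along u from S, so P = 49.5·u = (27.25, -41.32). Tangency of A1 to both parallel lines with radius 14.9 puts J and K at S ± 14.9·n: J = (12.44, 8.202), K = (-12.44, -8.202). Equal radii place V and B the same way about P: V = P + 14.9·n = (39.69, -33.12), B = P − 14.9·n = (14.81, -49.53). Then |SB| = |B − S| = 51.69.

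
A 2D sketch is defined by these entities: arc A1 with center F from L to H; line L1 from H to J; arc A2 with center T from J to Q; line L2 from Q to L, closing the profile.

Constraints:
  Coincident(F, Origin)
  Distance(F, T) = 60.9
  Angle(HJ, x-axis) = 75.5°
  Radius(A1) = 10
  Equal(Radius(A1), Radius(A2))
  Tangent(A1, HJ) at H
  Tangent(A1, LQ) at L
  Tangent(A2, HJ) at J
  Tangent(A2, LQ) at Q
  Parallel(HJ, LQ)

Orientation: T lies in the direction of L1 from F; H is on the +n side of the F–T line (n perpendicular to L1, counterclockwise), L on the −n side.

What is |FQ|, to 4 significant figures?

61.72

The slot axis is L1's direction at 75.5°, so u = (cos 75.5°, sin 75.5°) = (0.2504, 0.9681) and n = (−sin 75.5°, cos 75.5°) = (-0.9681, 0.2504). F is at the origin and T lies 60.9 along u from F, so T = 60.9·u = (15.25, 58.96). Tangency of A1 to both parallel lines with radius 10.0 puts H and L at F ± 10.0·n: H = (-9.681, 2.504), L = (9.681, -2.504). Equal radii place J and Q the same way about T: J = T + 10.0·n = (5.567, 61.46), Q = T − 10.0·n = (24.93, 56.46). Then |FQ| = |Q − F| = 61.72.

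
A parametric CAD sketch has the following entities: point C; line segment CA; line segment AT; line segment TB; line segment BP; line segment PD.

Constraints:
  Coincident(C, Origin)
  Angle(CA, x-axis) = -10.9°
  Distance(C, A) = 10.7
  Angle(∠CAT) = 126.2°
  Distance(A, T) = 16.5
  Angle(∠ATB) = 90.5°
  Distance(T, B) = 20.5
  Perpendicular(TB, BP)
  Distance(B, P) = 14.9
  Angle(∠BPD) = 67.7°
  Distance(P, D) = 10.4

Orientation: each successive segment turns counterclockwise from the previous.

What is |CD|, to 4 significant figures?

12.19

C is at the origin; CA runs at -10.9° with length 10.7, so A = (10.51, -2.023). ∠CAT = 126.2° gives AT at 42.90° from the x-axis; with |AT| = 16.5, T = (22.59, 9.209). ∠ATB = 90.5° gives TB at 132.4° from the x-axis; with |TB| = 20.5, B = (8.771, 24.35). TB ⟂ BP, so BP runs at -137.6°; with |BP| = 14.9, P = (-2.232, 14.30). ∠BPD = 67.7° gives PD at -25.30° from the x-axis; with |PD| = 10.4, D = (7.170, 9.855). Then |CD| = |D − C| = 12.19.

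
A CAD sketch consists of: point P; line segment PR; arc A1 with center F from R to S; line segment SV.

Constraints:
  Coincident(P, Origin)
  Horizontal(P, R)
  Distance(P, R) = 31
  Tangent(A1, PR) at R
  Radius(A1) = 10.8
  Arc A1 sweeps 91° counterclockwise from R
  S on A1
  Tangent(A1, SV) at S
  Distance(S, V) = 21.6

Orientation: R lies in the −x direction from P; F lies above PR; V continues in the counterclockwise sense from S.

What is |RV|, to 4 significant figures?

34.21

P is at the origin; PR is horizontal with |PR| = 31.0 and R on the −x side, so R = (-31.00, 0.000). Since A1 is tangent to PR there, FR ⟂ PR, so F = R + (0, 10.8) = (-31.00, 10.80). On A1, R sits at bearing -90° from F; a 91° counterclockwise sweep puts S at bearing 1°, so S = F + 10.8·(cos 1°, sin 1°) = (-20.20, 10.99). Tangency of A1 to SV means the radius FS is perpendicular to SV, so SV runs along (−sin 1°, cos 1°); with |SV| = 21.6, V = (-20.58, 32.59). Then |RV| = |V − R| = 34.21.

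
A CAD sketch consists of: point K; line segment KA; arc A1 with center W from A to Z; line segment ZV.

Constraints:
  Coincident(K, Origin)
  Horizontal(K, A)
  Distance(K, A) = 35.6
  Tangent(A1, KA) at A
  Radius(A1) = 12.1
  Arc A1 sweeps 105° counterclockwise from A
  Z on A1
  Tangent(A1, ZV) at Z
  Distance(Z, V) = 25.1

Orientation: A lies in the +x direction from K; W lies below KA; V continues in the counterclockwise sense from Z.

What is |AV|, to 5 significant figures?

39.816

On A1, A sits at bearing 90° from W; a 105° counterclockwise sweep puts Z at bearing 195°, so Z = W + 12.1·(cos 195°, sin 195°) = (23.912, -15.232). Since A1 is tangent to ZV there, WZ ⟂ ZV, so ZV runs along (−sin 195°, cos 195°); with |ZV| = 25.1, V = (30.409, -39.476). Then |AV| = |V − A| = 39.816.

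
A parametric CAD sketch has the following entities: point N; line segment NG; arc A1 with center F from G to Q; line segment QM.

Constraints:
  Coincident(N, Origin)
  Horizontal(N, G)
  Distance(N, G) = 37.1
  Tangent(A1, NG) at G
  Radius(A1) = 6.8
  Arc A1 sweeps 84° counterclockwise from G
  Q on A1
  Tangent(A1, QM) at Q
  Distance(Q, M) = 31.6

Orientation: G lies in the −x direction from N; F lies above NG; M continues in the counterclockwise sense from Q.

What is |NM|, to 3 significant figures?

46.2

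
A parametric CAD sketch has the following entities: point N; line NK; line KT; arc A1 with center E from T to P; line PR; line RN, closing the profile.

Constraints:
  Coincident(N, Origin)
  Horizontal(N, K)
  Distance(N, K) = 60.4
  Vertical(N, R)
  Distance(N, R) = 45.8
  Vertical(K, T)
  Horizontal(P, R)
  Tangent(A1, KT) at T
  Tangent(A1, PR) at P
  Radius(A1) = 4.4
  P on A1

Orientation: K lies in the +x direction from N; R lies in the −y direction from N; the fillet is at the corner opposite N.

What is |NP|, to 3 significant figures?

72.3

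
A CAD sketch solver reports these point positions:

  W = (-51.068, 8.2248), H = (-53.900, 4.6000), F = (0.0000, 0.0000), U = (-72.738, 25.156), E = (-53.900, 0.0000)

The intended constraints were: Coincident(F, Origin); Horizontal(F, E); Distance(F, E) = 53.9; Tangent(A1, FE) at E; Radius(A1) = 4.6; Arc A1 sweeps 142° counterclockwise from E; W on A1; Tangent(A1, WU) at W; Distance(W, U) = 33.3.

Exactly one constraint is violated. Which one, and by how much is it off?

Distance(W, U) = 33.3 — off by 5.80.

F = (0.00, 0.00) ✓; F.y = 0.00, E.y = 0.00 ✓; |FE| = 53.90 ✓; ∠(HE, EF) = 90.00° ✓; |HE| = 4.600 ✓; bearing(H→W) − bearing(H→E) = 142.0° ✓; |HW| = 4.600 ✓; ∠(HW, WU) = 90.00° ✓; |WU| = 27.50 ✗.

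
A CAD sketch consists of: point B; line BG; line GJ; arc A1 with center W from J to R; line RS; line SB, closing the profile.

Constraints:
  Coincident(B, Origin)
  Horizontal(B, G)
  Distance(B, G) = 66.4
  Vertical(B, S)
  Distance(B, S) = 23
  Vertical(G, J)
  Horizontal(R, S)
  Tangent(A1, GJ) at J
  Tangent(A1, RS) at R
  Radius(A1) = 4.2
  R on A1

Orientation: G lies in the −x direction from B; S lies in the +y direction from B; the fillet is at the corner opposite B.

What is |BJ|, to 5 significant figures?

69.010

B is at the origin; B and G share the same y with |BG| = 66.4 and G on the −x side, so G = (-66.400, 0.0000). BS is vertical with |BS| = 23.0 and S on the +y side, so S = (0.0000, 23.000). The virtual corner opposite B is at (-66.400, 23.000). The tangent condition forces WJ to be normal to GJ and A1 meets RS tangentially, so WR is at right angles to RS, with radius 4.2, so the center W sits 4.2 in from both sides at W = (-62.200, 18.800). That places the tangent points at J = (-66.400, 18.800) on GJ and R = (-62.200, 23.000) on RS. Then |BJ| = |J − B| = 69.010.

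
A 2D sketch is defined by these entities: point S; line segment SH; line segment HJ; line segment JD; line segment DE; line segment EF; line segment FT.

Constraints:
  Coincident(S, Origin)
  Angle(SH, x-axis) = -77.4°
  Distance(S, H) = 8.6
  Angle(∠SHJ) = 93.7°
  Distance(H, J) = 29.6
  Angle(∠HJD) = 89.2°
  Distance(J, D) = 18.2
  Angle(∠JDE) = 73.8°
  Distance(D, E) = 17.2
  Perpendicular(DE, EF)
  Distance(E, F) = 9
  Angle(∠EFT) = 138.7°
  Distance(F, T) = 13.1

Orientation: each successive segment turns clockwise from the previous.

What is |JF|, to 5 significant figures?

14.792

S is at the origin; SH runs at -77.4° with length 8.6, so H = (1.8760, -8.3929). ∠SHJ = 93.7° gives HJ at -163.70° from the x-axis; with |HJ| = 29.6, J = (-26.534, -16.701). ∠HJD = 89.2° gives JD at 105.50° from the x-axis; with |JD| = 18.2, D = (-31.398, 0.83746). ∠JDE = 73.8° gives DE at -0.70000° from the x-axis; with |DE| = 17.2, E = (-14.199, 0.62732). DE is perpendicular to EF, so EF runs at -90.700°; with |EF| = 9.0, F = (-14.309, -8.3720). Then |JF| = |F − J| = 14.792.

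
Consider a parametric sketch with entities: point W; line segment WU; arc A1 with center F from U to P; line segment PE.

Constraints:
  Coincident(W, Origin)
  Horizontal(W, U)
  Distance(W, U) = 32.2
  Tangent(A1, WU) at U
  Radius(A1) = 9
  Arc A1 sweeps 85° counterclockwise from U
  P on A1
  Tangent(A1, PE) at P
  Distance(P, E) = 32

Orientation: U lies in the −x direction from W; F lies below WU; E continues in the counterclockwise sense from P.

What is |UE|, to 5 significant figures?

41.781

W is at the origin; W and U share the same y with |WU| = 32.2 and U on the −x side, so U = (-32.200, 0.0000). A1 meets WU tangentially, so FU is at right angles to WU, so F = U + (0, -9) = (-32.200, -9.0000). On A1, U sits at bearing 90° from F; an 85° counterclockwise sweep puts P at bearing 175°, so P = F + 9.0·(cos 175°, sin 175°) = (-41.166, -8.2156). The tangent condition forces FP to be normal to PE, so PE runs along (−sin 175°, cos 175°); with |PE| = 32.0, E = (-43.955, -40.094). Then |UE| = |E − U| = 41.781.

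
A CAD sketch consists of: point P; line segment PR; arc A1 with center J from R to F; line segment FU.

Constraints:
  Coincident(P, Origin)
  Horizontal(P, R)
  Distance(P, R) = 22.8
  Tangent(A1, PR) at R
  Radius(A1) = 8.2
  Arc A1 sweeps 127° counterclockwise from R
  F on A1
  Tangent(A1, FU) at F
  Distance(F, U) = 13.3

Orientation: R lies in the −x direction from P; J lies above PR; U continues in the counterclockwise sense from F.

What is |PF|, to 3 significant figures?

20.9

P is at the origin; P and R share the same y with |PR| = 22.8 and R on the −x side, so R = (-22.8, 0.00). A1 meets PR tangentially, so JR is at right angles to PR, so J = R + (0, 8.2) = (-22.8, 8.20). On A1, R sits at bearing -90° from J; a 127° counterclockwise sweep puts F at bearing 37°, so F = J + 8.2·(cos 37°, sin 37°) = (-16.3, 13.1). Then |PF| = |F − P| = 20.9.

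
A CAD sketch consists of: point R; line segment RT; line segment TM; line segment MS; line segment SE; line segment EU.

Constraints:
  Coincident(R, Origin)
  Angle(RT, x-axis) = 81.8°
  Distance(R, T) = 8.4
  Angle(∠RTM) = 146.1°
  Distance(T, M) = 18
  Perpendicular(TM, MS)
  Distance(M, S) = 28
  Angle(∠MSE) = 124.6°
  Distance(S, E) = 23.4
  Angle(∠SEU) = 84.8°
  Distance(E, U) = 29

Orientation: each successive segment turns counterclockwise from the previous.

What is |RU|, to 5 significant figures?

14.185

R is at the origin; RT runs at 81.8° with length 8.4, so T = (1.1981, 8.3141). ∠RTM = 146.1° gives TM at 115.70° from the x-axis; with |TM| = 18.0, M = (-6.6078, 24.534). The perpendicularity gives MS at right angles to TM, so MS runs at -154.30°; with |MS| = 28.0, S = (-31.838, 12.391). ∠MSE = 124.6° gives SE at -98.900° from the x-axis; with |SE| = 23.4, E = (-35.458, -10.727). ∠SEU = 84.8° gives EU at -3.7000° from the x-axis; with |EU| = 29.0, U = (-6.5186, -12.599). Then |RU| = |U − R| = 14.185.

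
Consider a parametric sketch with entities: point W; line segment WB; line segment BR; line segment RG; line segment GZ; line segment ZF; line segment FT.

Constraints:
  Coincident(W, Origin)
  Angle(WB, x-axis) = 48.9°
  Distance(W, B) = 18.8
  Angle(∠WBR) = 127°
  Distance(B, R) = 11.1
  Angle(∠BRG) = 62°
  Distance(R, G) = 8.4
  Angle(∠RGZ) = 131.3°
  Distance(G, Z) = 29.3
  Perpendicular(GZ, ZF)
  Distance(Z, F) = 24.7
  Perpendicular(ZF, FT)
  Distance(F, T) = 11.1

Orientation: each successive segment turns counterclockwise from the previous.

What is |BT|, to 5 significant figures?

20.451

GZ is perpendicular to ZF, so ZF runs at -1.4000°; with |ZF| = 24.7, F = (27.602, -10.254). The perpendicularity gives FT at right angles to ZF, so FT runs at 88.600°; with |FT| = 11.1, T = (27.874, 0.84222). Then |BT| = |T − B| = 20.451.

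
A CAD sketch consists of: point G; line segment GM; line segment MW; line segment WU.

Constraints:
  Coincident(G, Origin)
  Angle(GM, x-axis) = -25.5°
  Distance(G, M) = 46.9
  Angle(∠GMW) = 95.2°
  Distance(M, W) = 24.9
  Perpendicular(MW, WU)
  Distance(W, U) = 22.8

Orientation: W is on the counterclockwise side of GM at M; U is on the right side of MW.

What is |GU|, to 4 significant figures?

75.37

∠GMW = 95.2°, so MW runs at -25.5° + (180° − 95.2°) = 59.30° from the x-axis; with |MW| = 24.9, W = M + 24.9·(cos 59.30°, sin 59.30°) = (55.04, 1.219). MW is perpendicular to WU; with |WU| = 22.8 on the right of MW, U = W + 22.8·(0.8599, -0.5105) = (74.65, -10.42). Then |GU| = |U − G| = 75.37.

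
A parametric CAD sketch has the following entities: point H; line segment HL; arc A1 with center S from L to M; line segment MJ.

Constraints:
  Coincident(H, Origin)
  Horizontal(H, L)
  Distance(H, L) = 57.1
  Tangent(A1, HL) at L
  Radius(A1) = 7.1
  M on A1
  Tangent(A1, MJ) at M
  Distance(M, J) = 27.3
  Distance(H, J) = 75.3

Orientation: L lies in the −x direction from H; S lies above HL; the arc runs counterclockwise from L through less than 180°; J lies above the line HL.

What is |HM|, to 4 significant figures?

52.61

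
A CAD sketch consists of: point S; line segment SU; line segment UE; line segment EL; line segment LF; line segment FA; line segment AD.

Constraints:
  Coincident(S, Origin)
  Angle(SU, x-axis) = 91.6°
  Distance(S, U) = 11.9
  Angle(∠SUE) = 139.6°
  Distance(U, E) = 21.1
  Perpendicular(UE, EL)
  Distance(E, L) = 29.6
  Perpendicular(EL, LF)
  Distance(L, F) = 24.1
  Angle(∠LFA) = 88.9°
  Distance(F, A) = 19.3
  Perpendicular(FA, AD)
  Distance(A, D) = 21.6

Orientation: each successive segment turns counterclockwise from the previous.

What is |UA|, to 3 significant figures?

10.6

The perpendicularity gives LF at right angles to EL, so LF runs at -48.0°; with |LF| = 24.1, F = (-20.3, -10.1). ∠LFA = 88.9° gives FA at 43.1° from the x-axis; with |FA| = 19.3, A = (-6.23, 3.05). Then |UA| = |A − U| = 10.6.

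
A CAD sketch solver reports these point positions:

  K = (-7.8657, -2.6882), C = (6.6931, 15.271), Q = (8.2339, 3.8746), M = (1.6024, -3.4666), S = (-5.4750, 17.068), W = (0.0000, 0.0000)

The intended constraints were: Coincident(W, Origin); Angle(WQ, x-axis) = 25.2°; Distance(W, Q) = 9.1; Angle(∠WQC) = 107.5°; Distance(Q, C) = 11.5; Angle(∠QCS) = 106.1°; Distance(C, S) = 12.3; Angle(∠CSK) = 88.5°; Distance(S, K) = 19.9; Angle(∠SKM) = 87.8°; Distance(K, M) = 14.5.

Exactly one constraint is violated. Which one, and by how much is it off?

Distance(K, M) = 14.5 — off by 5.00.

W = (0.00, 0.00) ✓; WQ at 25.20° ✓; |WQ| = 9.100 ✓; ∠WQC = 107.5° ✓; |QC| = 11.50 ✓; ∠QCS = 106.1° ✓; |CS| = 12.30 ✓; ∠CSK = 88.50° ✓; |SK| = 19.90 ✓; ∠SKM = 87.80° ✓; |KM| = 9.500 ✗.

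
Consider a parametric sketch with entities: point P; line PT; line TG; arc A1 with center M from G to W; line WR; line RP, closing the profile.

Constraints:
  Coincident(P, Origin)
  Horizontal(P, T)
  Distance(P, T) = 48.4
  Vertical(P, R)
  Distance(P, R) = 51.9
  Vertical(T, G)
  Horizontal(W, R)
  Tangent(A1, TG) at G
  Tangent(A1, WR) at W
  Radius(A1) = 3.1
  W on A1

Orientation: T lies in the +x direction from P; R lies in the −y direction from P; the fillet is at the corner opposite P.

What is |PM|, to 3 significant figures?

66.6

P is at the origin; PT is horizontal with |PT| = 48.4 and T on the +x side, so T = (48.4, 0.00). P and R share the same x with |PR| = 51.9 and R on the −y side, so R = (0.00, -51.9). The virtual corner opposite P is at (48.4, -51.9). A1 meets TG tangentially, so MG is at right angles to TG and since A1 is tangent to WR there, MW ⟂ WR, with radius 3.1, so the center M sits 3.1 in from both sides at M = (45.3, -48.8). Then |PM| = |M − P| = 66.6.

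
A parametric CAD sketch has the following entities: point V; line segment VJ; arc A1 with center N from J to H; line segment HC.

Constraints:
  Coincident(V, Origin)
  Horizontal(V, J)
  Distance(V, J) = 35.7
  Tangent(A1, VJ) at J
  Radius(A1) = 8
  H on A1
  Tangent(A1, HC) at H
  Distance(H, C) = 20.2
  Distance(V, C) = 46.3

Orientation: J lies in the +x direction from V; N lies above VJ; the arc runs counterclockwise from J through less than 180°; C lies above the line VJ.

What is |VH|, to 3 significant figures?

44.5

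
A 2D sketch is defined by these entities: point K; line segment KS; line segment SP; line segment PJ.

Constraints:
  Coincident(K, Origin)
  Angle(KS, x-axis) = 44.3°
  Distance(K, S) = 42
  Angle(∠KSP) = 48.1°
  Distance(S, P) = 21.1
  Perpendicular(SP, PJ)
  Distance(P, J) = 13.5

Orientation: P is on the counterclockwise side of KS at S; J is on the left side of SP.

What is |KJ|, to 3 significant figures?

19.1

K is at the origin; KS runs at 44.3° with length 42.0, so S = 42.0·(cos 44.3°, sin 44.3°) = (30.1, 29.3). ∠KSP = 48.1°, so SP runs at 44.3° + (180° − 48.1°) = 176° from the x-axis; with |SP| = 21.1, P = S + 21.1·(cos 176°, sin 176°) = (9.01, 30.7). The perpendicularity gives PJ at right angles to SP; with |PJ| = 13.5 on the left of SP, J = P + 13.5·(-0.0663, -0.998) = (8.11, 17.3). Then |KJ| = |J − K| = 19.1.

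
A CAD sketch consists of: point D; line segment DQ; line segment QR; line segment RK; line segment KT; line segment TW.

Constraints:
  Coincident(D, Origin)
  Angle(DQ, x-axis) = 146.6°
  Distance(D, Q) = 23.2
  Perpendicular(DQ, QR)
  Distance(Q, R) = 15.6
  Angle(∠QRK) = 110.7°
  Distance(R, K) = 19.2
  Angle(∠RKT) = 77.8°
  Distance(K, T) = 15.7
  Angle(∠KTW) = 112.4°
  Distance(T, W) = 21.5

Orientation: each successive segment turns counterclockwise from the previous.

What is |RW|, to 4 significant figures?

19.87

∠RKT = 77.8° gives KT at 48.10° from the x-axis; with |KT| = 15.7, T = (-6.213, -4.120). ∠KTW = 112.4° gives TW at 115.7° from the x-axis; with |TW| = 21.5, W = (-15.54, 15.25). Then |RW| = |W − R| = 19.87.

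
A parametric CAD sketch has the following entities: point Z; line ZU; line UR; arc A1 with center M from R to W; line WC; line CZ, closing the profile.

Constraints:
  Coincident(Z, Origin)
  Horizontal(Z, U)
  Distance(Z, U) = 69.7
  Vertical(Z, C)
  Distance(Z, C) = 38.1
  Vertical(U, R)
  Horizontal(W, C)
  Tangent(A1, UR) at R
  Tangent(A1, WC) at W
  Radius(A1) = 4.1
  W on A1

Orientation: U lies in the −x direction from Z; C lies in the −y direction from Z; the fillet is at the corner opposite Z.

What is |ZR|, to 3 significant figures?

77.6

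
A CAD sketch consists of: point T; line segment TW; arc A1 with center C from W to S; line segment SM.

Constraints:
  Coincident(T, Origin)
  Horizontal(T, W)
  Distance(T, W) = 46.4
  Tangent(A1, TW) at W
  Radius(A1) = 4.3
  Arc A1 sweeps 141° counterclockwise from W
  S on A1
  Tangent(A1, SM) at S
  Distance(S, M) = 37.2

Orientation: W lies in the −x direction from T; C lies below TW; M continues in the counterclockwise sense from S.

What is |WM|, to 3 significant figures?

40.6

T is at the origin; T and W share the same y with |TW| = 46.4 and W on the −x side, so W = (-46.4, 0.00). Tangency of A1 to TW means the radius CW is perpendicular to TW, so C = W + (0, -4.3) = (-46.4, -4.30). On A1, W sits at bearing 90° from C; a 141° counterclockwise sweep puts S at bearing 231°, so S = C + 4.3·(cos 231°, sin 231°) = (-49.1, -7.64). Since A1 is tangent to SM there, CS ⟂ SM, so SM runs along (−sin 231°, cos 231°); with |SM| = 37.2, M = (-20.2, -31.1). Then |WM| = |M − W| = 40.6.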